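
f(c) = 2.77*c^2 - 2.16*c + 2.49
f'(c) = 5.54*c - 2.16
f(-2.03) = 18.29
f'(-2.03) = -13.41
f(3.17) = 23.48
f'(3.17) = 15.40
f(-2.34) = 22.71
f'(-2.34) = -15.12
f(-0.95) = 7.04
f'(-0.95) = -7.42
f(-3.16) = 36.98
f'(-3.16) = -19.67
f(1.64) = 6.40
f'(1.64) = 6.93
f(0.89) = 2.76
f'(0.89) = 2.77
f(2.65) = 16.22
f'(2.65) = 12.52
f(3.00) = 20.94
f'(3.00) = 14.46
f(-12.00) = 427.29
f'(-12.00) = -68.64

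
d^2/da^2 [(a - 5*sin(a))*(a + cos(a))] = 5*a*sin(a) - a*cos(a) - 2*sin(a) + 10*sin(2*a) - 10*cos(a) + 2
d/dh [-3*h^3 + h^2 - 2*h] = -9*h^2 + 2*h - 2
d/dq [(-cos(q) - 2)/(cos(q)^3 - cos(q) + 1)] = -(3*cos(q)/2 + 3*cos(2*q) + cos(3*q)/2)*sin(q)/(sin(q)^2*cos(q) - 1)^2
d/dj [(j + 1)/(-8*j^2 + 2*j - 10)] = (-4*j^2 + j + (j + 1)*(8*j - 1) - 5)/(2*(4*j^2 - j + 5)^2)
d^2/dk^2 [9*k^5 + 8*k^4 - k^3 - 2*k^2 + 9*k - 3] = 180*k^3 + 96*k^2 - 6*k - 4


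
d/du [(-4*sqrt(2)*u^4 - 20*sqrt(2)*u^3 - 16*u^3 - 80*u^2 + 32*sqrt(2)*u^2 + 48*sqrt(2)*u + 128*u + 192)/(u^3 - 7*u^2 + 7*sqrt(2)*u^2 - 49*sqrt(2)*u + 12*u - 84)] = 4*(-sqrt(2)*u^6 - 28*u^5 + 14*sqrt(2)*u^5 - 37*sqrt(2)*u^4 + 272*u^4 + 820*u^3 + 584*sqrt(2)*u^3 - 104*u^2 + 2196*sqrt(2)*u^2 - 2016*sqrt(2)*u + 4032*u - 3264 + 1344*sqrt(2))/(u^6 - 14*u^5 + 14*sqrt(2)*u^5 - 196*sqrt(2)*u^4 + 171*u^4 - 1708*u^3 + 854*sqrt(2)*u^3 - 2352*sqrt(2)*u^2 + 6122*u^2 - 2016*u + 8232*sqrt(2)*u + 7056)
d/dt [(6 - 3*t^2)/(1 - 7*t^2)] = 78*t/(7*t^2 - 1)^2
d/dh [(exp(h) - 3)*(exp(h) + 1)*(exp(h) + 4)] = (3*exp(2*h) + 4*exp(h) - 11)*exp(h)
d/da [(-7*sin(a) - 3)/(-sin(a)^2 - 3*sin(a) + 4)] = (-6*sin(a) + 7*cos(a)^2 - 44)*cos(a)/((sin(a) - 1)^2*(sin(a) + 4)^2)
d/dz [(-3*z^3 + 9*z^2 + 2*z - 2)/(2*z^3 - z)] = (-18*z^4 - 2*z^3 + 3*z^2 - 2)/(4*z^6 - 4*z^4 + z^2)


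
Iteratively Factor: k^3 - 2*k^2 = (k - 2)*(k^2) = k*(k - 2)*(k)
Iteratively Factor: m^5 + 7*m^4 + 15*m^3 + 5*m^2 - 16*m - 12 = (m + 2)*(m^4 + 5*m^3 + 5*m^2 - 5*m - 6) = (m + 2)*(m + 3)*(m^3 + 2*m^2 - m - 2) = (m + 1)*(m + 2)*(m + 3)*(m^2 + m - 2) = (m - 1)*(m + 1)*(m + 2)*(m + 3)*(m + 2)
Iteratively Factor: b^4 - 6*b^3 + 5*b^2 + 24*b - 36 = (b + 2)*(b^3 - 8*b^2 + 21*b - 18) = (b - 3)*(b + 2)*(b^2 - 5*b + 6) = (b - 3)*(b - 2)*(b + 2)*(b - 3)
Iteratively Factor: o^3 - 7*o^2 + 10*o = (o - 5)*(o^2 - 2*o) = o*(o - 5)*(o - 2)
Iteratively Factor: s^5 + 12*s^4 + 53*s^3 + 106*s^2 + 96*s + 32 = (s + 1)*(s^4 + 11*s^3 + 42*s^2 + 64*s + 32) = (s + 1)^2*(s^3 + 10*s^2 + 32*s + 32) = (s + 1)^2*(s + 2)*(s^2 + 8*s + 16) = (s + 1)^2*(s + 2)*(s + 4)*(s + 4)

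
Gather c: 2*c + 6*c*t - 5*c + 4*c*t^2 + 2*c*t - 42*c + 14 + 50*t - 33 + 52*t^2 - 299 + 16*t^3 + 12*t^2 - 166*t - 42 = c*(4*t^2 + 8*t - 45) + 16*t^3 + 64*t^2 - 116*t - 360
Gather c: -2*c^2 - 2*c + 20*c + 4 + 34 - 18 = -2*c^2 + 18*c + 20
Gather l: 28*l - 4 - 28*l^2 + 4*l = -28*l^2 + 32*l - 4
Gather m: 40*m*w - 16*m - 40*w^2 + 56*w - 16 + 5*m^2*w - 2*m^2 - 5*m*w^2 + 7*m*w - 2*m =m^2*(5*w - 2) + m*(-5*w^2 + 47*w - 18) - 40*w^2 + 56*w - 16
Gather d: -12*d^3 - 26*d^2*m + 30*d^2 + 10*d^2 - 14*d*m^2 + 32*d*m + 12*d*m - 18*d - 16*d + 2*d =-12*d^3 + d^2*(40 - 26*m) + d*(-14*m^2 + 44*m - 32)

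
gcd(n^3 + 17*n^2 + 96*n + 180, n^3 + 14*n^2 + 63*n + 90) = n^2 + 11*n + 30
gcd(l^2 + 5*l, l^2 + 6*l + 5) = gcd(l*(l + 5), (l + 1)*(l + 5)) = l + 5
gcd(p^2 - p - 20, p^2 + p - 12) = p + 4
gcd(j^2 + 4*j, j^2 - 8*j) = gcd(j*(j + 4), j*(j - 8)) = j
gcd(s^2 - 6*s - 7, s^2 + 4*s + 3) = s + 1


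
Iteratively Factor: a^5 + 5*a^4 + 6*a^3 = (a + 3)*(a^4 + 2*a^3) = (a + 2)*(a + 3)*(a^3) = a*(a + 2)*(a + 3)*(a^2) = a^2*(a + 2)*(a + 3)*(a)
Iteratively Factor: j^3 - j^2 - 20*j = (j - 5)*(j^2 + 4*j) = j*(j - 5)*(j + 4)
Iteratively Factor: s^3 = (s)*(s^2) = s^2*(s)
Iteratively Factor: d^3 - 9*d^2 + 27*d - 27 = (d - 3)*(d^2 - 6*d + 9) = (d - 3)^2*(d - 3)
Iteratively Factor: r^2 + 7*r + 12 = (r + 3)*(r + 4)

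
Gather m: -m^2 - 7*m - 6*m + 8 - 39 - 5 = -m^2 - 13*m - 36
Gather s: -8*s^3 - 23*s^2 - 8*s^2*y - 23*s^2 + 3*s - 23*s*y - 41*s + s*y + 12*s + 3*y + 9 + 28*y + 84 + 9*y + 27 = -8*s^3 + s^2*(-8*y - 46) + s*(-22*y - 26) + 40*y + 120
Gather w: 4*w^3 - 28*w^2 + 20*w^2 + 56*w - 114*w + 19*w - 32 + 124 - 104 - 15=4*w^3 - 8*w^2 - 39*w - 27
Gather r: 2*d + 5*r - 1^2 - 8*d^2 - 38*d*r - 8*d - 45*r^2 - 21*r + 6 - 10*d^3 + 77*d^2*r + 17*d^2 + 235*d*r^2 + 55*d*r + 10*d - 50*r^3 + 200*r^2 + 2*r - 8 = -10*d^3 + 9*d^2 + 4*d - 50*r^3 + r^2*(235*d + 155) + r*(77*d^2 + 17*d - 14) - 3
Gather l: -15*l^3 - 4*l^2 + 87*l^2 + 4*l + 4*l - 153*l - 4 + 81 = -15*l^3 + 83*l^2 - 145*l + 77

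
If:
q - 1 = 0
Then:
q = 1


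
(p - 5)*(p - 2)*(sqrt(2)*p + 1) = sqrt(2)*p^3 - 7*sqrt(2)*p^2 + p^2 - 7*p + 10*sqrt(2)*p + 10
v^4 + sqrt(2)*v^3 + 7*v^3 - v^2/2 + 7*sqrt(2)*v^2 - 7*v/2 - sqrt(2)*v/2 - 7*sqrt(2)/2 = (v + 7)*(v - sqrt(2)/2)*(v + sqrt(2)/2)*(v + sqrt(2))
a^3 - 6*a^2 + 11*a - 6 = (a - 3)*(a - 2)*(a - 1)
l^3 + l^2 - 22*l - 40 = (l - 5)*(l + 2)*(l + 4)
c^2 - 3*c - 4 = (c - 4)*(c + 1)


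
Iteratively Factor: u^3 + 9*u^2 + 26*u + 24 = (u + 4)*(u^2 + 5*u + 6) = (u + 2)*(u + 4)*(u + 3)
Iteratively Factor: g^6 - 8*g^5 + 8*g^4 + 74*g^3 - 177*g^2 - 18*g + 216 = (g + 3)*(g^5 - 11*g^4 + 41*g^3 - 49*g^2 - 30*g + 72) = (g - 4)*(g + 3)*(g^4 - 7*g^3 + 13*g^2 + 3*g - 18) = (g - 4)*(g - 3)*(g + 3)*(g^3 - 4*g^2 + g + 6) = (g - 4)*(g - 3)*(g - 2)*(g + 3)*(g^2 - 2*g - 3) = (g - 4)*(g - 3)*(g - 2)*(g + 1)*(g + 3)*(g - 3)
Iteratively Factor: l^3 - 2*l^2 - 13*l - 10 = (l - 5)*(l^2 + 3*l + 2) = (l - 5)*(l + 1)*(l + 2)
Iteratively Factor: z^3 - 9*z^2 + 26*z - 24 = (z - 4)*(z^2 - 5*z + 6) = (z - 4)*(z - 3)*(z - 2)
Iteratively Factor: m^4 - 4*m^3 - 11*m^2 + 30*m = (m)*(m^3 - 4*m^2 - 11*m + 30) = m*(m + 3)*(m^2 - 7*m + 10) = m*(m - 5)*(m + 3)*(m - 2)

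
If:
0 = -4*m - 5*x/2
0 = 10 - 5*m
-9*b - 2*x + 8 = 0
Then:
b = 8/5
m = 2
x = -16/5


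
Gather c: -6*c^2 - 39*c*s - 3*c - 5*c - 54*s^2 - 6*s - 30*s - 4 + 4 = -6*c^2 + c*(-39*s - 8) - 54*s^2 - 36*s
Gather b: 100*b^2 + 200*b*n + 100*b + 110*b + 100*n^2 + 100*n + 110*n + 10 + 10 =100*b^2 + b*(200*n + 210) + 100*n^2 + 210*n + 20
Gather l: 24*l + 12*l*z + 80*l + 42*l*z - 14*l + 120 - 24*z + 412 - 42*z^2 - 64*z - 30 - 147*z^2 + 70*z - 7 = l*(54*z + 90) - 189*z^2 - 18*z + 495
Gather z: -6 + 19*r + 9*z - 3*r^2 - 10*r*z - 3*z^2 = -3*r^2 + 19*r - 3*z^2 + z*(9 - 10*r) - 6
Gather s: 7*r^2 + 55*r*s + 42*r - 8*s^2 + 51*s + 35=7*r^2 + 42*r - 8*s^2 + s*(55*r + 51) + 35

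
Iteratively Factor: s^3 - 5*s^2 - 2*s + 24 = (s - 4)*(s^2 - s - 6) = (s - 4)*(s + 2)*(s - 3)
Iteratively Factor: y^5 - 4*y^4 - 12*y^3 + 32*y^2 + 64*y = (y - 4)*(y^4 - 12*y^2 - 16*y) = (y - 4)*(y + 2)*(y^3 - 2*y^2 - 8*y) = y*(y - 4)*(y + 2)*(y^2 - 2*y - 8) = y*(y - 4)*(y + 2)^2*(y - 4)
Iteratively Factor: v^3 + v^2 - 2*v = (v)*(v^2 + v - 2) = v*(v + 2)*(v - 1)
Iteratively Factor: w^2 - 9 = (w - 3)*(w + 3)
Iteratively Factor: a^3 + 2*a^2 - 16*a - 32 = (a - 4)*(a^2 + 6*a + 8) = (a - 4)*(a + 4)*(a + 2)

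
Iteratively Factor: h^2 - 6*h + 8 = (h - 4)*(h - 2)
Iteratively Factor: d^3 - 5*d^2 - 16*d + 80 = (d - 5)*(d^2 - 16) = (d - 5)*(d - 4)*(d + 4)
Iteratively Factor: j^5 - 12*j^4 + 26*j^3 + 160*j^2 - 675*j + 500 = (j - 5)*(j^4 - 7*j^3 - 9*j^2 + 115*j - 100) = (j - 5)*(j - 1)*(j^3 - 6*j^2 - 15*j + 100) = (j - 5)*(j - 1)*(j + 4)*(j^2 - 10*j + 25) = (j - 5)^2*(j - 1)*(j + 4)*(j - 5)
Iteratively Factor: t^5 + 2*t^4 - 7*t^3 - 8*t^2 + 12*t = (t + 2)*(t^4 - 7*t^2 + 6*t) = (t - 1)*(t + 2)*(t^3 + t^2 - 6*t) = (t - 2)*(t - 1)*(t + 2)*(t^2 + 3*t) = t*(t - 2)*(t - 1)*(t + 2)*(t + 3)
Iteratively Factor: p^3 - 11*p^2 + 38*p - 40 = (p - 4)*(p^2 - 7*p + 10) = (p - 4)*(p - 2)*(p - 5)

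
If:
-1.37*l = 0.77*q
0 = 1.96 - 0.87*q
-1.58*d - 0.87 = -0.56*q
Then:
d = 0.25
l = -1.27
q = 2.25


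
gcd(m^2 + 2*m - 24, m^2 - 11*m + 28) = m - 4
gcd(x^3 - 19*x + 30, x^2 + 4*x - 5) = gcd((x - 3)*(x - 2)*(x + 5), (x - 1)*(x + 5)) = x + 5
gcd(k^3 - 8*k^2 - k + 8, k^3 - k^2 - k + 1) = k^2 - 1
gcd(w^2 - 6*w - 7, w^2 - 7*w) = w - 7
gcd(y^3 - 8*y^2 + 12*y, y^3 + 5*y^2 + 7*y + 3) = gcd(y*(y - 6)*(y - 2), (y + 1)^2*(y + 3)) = 1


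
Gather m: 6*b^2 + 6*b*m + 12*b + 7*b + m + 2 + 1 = 6*b^2 + 19*b + m*(6*b + 1) + 3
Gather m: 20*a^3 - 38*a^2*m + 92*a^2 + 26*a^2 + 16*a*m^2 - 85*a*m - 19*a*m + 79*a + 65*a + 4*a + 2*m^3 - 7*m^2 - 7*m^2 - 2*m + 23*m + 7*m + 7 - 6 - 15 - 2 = 20*a^3 + 118*a^2 + 148*a + 2*m^3 + m^2*(16*a - 14) + m*(-38*a^2 - 104*a + 28) - 16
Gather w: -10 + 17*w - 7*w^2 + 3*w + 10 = -7*w^2 + 20*w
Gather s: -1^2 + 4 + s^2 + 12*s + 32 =s^2 + 12*s + 35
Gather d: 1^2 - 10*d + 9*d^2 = 9*d^2 - 10*d + 1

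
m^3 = m^3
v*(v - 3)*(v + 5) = v^3 + 2*v^2 - 15*v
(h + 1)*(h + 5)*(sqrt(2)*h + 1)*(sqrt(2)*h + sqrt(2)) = 2*h^4 + sqrt(2)*h^3 + 14*h^3 + 7*sqrt(2)*h^2 + 22*h^2 + 10*h + 11*sqrt(2)*h + 5*sqrt(2)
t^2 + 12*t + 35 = (t + 5)*(t + 7)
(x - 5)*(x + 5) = x^2 - 25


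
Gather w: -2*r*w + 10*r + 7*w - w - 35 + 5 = 10*r + w*(6 - 2*r) - 30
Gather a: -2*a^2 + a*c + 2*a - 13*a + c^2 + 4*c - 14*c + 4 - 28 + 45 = -2*a^2 + a*(c - 11) + c^2 - 10*c + 21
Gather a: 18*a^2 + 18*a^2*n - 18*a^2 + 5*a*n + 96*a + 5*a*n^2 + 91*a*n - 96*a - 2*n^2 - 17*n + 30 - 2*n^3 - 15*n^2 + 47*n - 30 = 18*a^2*n + a*(5*n^2 + 96*n) - 2*n^3 - 17*n^2 + 30*n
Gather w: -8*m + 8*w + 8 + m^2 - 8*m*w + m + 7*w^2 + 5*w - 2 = m^2 - 7*m + 7*w^2 + w*(13 - 8*m) + 6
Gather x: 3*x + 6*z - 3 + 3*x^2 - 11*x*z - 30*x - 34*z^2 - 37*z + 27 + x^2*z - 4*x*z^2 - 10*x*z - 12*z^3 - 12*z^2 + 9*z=x^2*(z + 3) + x*(-4*z^2 - 21*z - 27) - 12*z^3 - 46*z^2 - 22*z + 24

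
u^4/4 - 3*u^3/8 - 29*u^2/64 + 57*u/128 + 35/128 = (u/4 + 1/4)*(u - 7/4)*(u - 5/4)*(u + 1/2)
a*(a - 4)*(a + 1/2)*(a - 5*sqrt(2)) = a^4 - 5*sqrt(2)*a^3 - 7*a^3/2 - 2*a^2 + 35*sqrt(2)*a^2/2 + 10*sqrt(2)*a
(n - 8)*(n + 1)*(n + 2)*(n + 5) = n^4 - 47*n^2 - 126*n - 80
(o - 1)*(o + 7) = o^2 + 6*o - 7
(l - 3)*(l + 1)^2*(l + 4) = l^4 + 3*l^3 - 9*l^2 - 23*l - 12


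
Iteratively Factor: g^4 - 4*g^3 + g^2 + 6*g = (g)*(g^3 - 4*g^2 + g + 6) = g*(g - 2)*(g^2 - 2*g - 3) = g*(g - 3)*(g - 2)*(g + 1)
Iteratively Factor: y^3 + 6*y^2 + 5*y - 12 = (y + 4)*(y^2 + 2*y - 3) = (y - 1)*(y + 4)*(y + 3)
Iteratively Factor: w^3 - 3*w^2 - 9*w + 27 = (w + 3)*(w^2 - 6*w + 9) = (w - 3)*(w + 3)*(w - 3)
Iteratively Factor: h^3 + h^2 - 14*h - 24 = (h + 2)*(h^2 - h - 12) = (h - 4)*(h + 2)*(h + 3)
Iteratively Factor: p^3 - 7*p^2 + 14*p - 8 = (p - 1)*(p^2 - 6*p + 8) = (p - 2)*(p - 1)*(p - 4)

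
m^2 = m^2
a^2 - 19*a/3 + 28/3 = (a - 4)*(a - 7/3)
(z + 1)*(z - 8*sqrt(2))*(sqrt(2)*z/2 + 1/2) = sqrt(2)*z^3/2 - 15*z^2/2 + sqrt(2)*z^2/2 - 15*z/2 - 4*sqrt(2)*z - 4*sqrt(2)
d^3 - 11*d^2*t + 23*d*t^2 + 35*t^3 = (d - 7*t)*(d - 5*t)*(d + t)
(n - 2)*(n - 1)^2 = n^3 - 4*n^2 + 5*n - 2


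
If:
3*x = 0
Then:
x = 0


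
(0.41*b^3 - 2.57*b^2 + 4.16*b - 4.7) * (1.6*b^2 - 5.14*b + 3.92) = 0.656*b^5 - 6.2194*b^4 + 21.473*b^3 - 38.9768*b^2 + 40.4652*b - 18.424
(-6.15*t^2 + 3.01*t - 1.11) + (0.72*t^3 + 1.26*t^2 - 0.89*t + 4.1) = 0.72*t^3 - 4.89*t^2 + 2.12*t + 2.99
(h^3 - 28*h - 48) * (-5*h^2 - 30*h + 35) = -5*h^5 - 30*h^4 + 175*h^3 + 1080*h^2 + 460*h - 1680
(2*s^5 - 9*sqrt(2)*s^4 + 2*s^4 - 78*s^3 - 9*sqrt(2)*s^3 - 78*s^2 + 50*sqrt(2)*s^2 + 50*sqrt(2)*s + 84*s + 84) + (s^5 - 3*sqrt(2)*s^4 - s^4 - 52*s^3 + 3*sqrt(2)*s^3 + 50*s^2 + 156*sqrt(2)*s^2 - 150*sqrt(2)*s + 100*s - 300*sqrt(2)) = 3*s^5 - 12*sqrt(2)*s^4 + s^4 - 130*s^3 - 6*sqrt(2)*s^3 - 28*s^2 + 206*sqrt(2)*s^2 - 100*sqrt(2)*s + 184*s - 300*sqrt(2) + 84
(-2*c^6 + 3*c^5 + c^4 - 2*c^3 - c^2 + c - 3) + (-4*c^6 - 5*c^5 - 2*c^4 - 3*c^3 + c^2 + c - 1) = -6*c^6 - 2*c^5 - c^4 - 5*c^3 + 2*c - 4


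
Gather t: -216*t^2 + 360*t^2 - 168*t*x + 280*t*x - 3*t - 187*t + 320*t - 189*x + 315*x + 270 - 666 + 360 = 144*t^2 + t*(112*x + 130) + 126*x - 36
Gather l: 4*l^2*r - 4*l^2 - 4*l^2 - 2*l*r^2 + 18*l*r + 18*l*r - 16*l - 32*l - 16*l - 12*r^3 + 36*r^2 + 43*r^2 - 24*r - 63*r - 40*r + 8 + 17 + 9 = l^2*(4*r - 8) + l*(-2*r^2 + 36*r - 64) - 12*r^3 + 79*r^2 - 127*r + 34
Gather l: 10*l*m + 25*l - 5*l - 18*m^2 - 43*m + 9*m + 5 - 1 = l*(10*m + 20) - 18*m^2 - 34*m + 4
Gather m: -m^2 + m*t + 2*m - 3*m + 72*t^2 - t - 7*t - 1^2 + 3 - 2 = -m^2 + m*(t - 1) + 72*t^2 - 8*t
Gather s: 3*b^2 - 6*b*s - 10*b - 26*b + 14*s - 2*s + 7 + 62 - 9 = 3*b^2 - 36*b + s*(12 - 6*b) + 60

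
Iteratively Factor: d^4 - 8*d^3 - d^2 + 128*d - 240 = (d + 4)*(d^3 - 12*d^2 + 47*d - 60) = (d - 3)*(d + 4)*(d^2 - 9*d + 20) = (d - 5)*(d - 3)*(d + 4)*(d - 4)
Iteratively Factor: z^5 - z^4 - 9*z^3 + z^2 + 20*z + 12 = (z + 1)*(z^4 - 2*z^3 - 7*z^2 + 8*z + 12) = (z + 1)^2*(z^3 - 3*z^2 - 4*z + 12) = (z + 1)^2*(z + 2)*(z^2 - 5*z + 6) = (z - 2)*(z + 1)^2*(z + 2)*(z - 3)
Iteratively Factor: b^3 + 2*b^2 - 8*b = (b + 4)*(b^2 - 2*b) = (b - 2)*(b + 4)*(b)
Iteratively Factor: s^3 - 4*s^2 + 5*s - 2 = (s - 2)*(s^2 - 2*s + 1) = (s - 2)*(s - 1)*(s - 1)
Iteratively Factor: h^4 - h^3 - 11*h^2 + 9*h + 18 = (h + 1)*(h^3 - 2*h^2 - 9*h + 18) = (h - 2)*(h + 1)*(h^2 - 9) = (h - 2)*(h + 1)*(h + 3)*(h - 3)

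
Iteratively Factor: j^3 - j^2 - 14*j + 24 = (j - 2)*(j^2 + j - 12) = (j - 2)*(j + 4)*(j - 3)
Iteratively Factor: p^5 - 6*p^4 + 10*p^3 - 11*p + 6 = (p - 3)*(p^4 - 3*p^3 + p^2 + 3*p - 2) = (p - 3)*(p - 1)*(p^3 - 2*p^2 - p + 2) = (p - 3)*(p - 1)^2*(p^2 - p - 2) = (p - 3)*(p - 2)*(p - 1)^2*(p + 1)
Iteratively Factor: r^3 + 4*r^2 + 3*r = (r + 3)*(r^2 + r) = (r + 1)*(r + 3)*(r)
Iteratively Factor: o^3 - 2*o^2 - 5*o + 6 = (o + 2)*(o^2 - 4*o + 3) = (o - 3)*(o + 2)*(o - 1)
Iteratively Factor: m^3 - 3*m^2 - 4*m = (m - 4)*(m^2 + m) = (m - 4)*(m + 1)*(m)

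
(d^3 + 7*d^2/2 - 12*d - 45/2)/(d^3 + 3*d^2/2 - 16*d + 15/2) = (2*d + 3)/(2*d - 1)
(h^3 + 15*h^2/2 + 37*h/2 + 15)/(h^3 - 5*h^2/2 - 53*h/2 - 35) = (h + 3)/(h - 7)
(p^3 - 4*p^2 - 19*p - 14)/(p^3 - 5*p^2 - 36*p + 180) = (p^3 - 4*p^2 - 19*p - 14)/(p^3 - 5*p^2 - 36*p + 180)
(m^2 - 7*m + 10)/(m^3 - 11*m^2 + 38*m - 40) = 1/(m - 4)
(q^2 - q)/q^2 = (q - 1)/q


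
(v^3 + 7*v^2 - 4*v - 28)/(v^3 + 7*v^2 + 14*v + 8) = (v^2 + 5*v - 14)/(v^2 + 5*v + 4)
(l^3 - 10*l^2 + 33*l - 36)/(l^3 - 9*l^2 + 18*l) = (l^2 - 7*l + 12)/(l*(l - 6))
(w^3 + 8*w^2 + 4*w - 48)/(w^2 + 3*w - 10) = (w^2 + 10*w + 24)/(w + 5)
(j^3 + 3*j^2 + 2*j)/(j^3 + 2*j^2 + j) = (j + 2)/(j + 1)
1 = 1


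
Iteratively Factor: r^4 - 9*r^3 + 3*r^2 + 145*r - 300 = (r - 5)*(r^3 - 4*r^2 - 17*r + 60) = (r - 5)^2*(r^2 + r - 12) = (r - 5)^2*(r + 4)*(r - 3)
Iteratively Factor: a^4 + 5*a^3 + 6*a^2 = (a + 2)*(a^3 + 3*a^2) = (a + 2)*(a + 3)*(a^2) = a*(a + 2)*(a + 3)*(a)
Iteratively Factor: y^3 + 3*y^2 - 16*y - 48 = (y + 4)*(y^2 - y - 12) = (y + 3)*(y + 4)*(y - 4)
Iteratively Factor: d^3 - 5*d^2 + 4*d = (d)*(d^2 - 5*d + 4) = d*(d - 4)*(d - 1)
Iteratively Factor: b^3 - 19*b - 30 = (b + 3)*(b^2 - 3*b - 10) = (b - 5)*(b + 3)*(b + 2)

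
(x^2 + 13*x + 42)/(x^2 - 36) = (x + 7)/(x - 6)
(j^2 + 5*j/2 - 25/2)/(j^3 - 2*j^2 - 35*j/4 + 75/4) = 2*(j + 5)/(2*j^2 + j - 15)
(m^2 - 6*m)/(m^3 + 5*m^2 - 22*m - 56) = m*(m - 6)/(m^3 + 5*m^2 - 22*m - 56)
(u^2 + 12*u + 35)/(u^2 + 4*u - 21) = (u + 5)/(u - 3)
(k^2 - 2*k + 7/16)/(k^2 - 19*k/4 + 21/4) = (k - 1/4)/(k - 3)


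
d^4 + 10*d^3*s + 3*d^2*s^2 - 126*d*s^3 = d*(d - 3*s)*(d + 6*s)*(d + 7*s)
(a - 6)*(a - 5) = a^2 - 11*a + 30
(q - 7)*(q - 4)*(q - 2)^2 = q^4 - 15*q^3 + 76*q^2 - 156*q + 112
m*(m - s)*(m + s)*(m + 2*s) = m^4 + 2*m^3*s - m^2*s^2 - 2*m*s^3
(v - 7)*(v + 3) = v^2 - 4*v - 21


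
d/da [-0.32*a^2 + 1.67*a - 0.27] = 1.67 - 0.64*a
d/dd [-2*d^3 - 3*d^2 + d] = -6*d^2 - 6*d + 1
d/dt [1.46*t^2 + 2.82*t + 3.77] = 2.92*t + 2.82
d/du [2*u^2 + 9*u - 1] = 4*u + 9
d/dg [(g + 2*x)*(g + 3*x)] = 2*g + 5*x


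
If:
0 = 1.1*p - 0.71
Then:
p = 0.65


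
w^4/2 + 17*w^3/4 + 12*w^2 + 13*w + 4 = (w/2 + 1)*(w + 1/2)*(w + 2)*(w + 4)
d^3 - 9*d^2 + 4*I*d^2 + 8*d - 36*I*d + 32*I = (d - 8)*(d - 1)*(d + 4*I)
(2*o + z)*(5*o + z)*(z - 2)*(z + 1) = 10*o^2*z^2 - 10*o^2*z - 20*o^2 + 7*o*z^3 - 7*o*z^2 - 14*o*z + z^4 - z^3 - 2*z^2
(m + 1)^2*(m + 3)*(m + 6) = m^4 + 11*m^3 + 37*m^2 + 45*m + 18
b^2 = b^2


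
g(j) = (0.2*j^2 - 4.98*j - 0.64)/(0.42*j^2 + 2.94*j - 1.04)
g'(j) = (-0.84*j - 2.94)*(0.2*j^2 - 4.98*j - 0.64)/(0.42*j^2 + 2.94*j - 1.04)^2 + (0.4*j - 4.98)/(0.42*j^2 + 2.94*j - 1.04) = (2.6796*j^2 + 0.121599999999999*j + 7.0608)/(0.1764*j^4 + 2.4696*j^3 + 7.77*j^2 - 6.1152*j + 1.0816)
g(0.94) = -2.46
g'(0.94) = 2.17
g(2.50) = -1.33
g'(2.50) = 0.30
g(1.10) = -2.17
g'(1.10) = 1.43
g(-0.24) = -0.33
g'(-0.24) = 2.43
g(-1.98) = -1.92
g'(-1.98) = 0.64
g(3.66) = -1.05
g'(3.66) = 0.18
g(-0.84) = -1.15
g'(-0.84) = 0.86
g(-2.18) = -2.05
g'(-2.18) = 0.66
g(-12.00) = 3.64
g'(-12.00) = 0.67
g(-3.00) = -2.65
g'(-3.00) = 0.83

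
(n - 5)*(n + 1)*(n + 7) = n^3 + 3*n^2 - 33*n - 35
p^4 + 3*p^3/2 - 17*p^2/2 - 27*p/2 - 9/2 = (p - 3)*(p + 1/2)*(p + 1)*(p + 3)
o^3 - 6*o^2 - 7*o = o*(o - 7)*(o + 1)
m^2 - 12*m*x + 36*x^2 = (m - 6*x)^2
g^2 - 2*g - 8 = (g - 4)*(g + 2)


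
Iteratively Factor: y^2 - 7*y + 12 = (y - 4)*(y - 3)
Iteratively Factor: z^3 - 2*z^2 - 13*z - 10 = (z + 2)*(z^2 - 4*z - 5) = (z + 1)*(z + 2)*(z - 5)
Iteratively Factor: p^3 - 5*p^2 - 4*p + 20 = (p - 2)*(p^2 - 3*p - 10) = (p - 2)*(p + 2)*(p - 5)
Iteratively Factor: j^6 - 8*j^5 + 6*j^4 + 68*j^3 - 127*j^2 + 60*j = (j - 4)*(j^5 - 4*j^4 - 10*j^3 + 28*j^2 - 15*j) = (j - 4)*(j - 1)*(j^4 - 3*j^3 - 13*j^2 + 15*j) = (j - 5)*(j - 4)*(j - 1)*(j^3 + 2*j^2 - 3*j) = (j - 5)*(j - 4)*(j - 1)*(j + 3)*(j^2 - j) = (j - 5)*(j - 4)*(j - 1)^2*(j + 3)*(j)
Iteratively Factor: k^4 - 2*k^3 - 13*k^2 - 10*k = (k + 2)*(k^3 - 4*k^2 - 5*k) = (k - 5)*(k + 2)*(k^2 + k) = (k - 5)*(k + 1)*(k + 2)*(k)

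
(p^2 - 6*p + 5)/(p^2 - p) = (p - 5)/p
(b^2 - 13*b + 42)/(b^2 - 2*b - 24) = (b - 7)/(b + 4)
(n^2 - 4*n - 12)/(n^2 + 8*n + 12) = (n - 6)/(n + 6)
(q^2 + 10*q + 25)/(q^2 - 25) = (q + 5)/(q - 5)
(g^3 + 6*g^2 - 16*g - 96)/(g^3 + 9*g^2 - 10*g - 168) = (g + 4)/(g + 7)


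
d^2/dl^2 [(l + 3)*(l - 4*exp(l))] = -4*l*exp(l) - 20*exp(l) + 2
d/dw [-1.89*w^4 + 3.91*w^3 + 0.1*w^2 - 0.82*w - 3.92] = -7.56*w^3 + 11.73*w^2 + 0.2*w - 0.82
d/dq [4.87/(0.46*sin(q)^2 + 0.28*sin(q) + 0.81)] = -(4.4804*sin(q) + 1.3636)*cos(q)/(0.46*sin(q)^2 + 0.28*sin(q) + 0.81)^2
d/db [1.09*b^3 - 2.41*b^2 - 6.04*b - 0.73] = 3.27*b^2 - 4.82*b - 6.04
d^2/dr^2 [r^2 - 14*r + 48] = 2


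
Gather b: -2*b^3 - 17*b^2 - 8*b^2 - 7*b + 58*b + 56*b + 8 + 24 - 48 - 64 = -2*b^3 - 25*b^2 + 107*b - 80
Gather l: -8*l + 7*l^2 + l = 7*l^2 - 7*l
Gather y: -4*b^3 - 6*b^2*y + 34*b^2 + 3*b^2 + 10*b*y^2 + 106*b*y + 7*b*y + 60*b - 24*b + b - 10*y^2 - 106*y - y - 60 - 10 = -4*b^3 + 37*b^2 + 37*b + y^2*(10*b - 10) + y*(-6*b^2 + 113*b - 107) - 70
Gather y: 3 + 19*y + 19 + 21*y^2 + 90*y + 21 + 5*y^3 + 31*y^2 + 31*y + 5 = 5*y^3 + 52*y^2 + 140*y + 48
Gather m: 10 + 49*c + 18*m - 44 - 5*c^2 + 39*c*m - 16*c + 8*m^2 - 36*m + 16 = -5*c^2 + 33*c + 8*m^2 + m*(39*c - 18) - 18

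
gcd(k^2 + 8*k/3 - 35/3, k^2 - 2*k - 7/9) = k - 7/3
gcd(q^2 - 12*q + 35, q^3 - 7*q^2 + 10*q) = q - 5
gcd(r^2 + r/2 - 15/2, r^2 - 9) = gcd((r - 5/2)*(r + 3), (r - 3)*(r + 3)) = r + 3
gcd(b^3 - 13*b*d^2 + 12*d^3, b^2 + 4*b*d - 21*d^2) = b - 3*d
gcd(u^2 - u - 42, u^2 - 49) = u - 7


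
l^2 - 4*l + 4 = (l - 2)^2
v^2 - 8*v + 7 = (v - 7)*(v - 1)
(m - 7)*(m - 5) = m^2 - 12*m + 35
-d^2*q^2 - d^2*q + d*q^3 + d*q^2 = q*(-d + q)*(d*q + d)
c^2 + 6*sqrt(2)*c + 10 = (c + sqrt(2))*(c + 5*sqrt(2))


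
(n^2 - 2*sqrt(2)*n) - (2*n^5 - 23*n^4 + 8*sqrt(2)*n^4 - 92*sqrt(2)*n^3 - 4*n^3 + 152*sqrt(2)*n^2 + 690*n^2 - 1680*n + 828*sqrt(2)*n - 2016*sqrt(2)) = -2*n^5 - 8*sqrt(2)*n^4 + 23*n^4 + 4*n^3 + 92*sqrt(2)*n^3 - 689*n^2 - 152*sqrt(2)*n^2 - 830*sqrt(2)*n + 1680*n + 2016*sqrt(2)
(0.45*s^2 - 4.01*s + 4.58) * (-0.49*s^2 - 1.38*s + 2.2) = -0.2205*s^4 + 1.3439*s^3 + 4.2796*s^2 - 15.1424*s + 10.076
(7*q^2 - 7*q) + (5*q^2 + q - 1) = 12*q^2 - 6*q - 1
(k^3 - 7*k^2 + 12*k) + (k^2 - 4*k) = k^3 - 6*k^2 + 8*k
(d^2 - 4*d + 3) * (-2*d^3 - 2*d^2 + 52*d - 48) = -2*d^5 + 6*d^4 + 54*d^3 - 262*d^2 + 348*d - 144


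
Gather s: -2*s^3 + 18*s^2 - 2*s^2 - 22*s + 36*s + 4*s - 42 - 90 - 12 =-2*s^3 + 16*s^2 + 18*s - 144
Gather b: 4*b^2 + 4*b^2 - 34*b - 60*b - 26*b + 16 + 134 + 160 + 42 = 8*b^2 - 120*b + 352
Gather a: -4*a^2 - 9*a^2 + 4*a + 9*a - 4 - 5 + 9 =-13*a^2 + 13*a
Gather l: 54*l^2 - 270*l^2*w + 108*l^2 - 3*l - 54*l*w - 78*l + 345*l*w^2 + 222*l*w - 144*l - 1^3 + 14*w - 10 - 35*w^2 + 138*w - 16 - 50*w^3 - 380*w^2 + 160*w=l^2*(162 - 270*w) + l*(345*w^2 + 168*w - 225) - 50*w^3 - 415*w^2 + 312*w - 27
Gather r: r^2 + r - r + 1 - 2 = r^2 - 1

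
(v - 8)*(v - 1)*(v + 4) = v^3 - 5*v^2 - 28*v + 32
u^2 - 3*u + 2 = (u - 2)*(u - 1)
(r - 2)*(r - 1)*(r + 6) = r^3 + 3*r^2 - 16*r + 12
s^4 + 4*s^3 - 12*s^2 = s^2*(s - 2)*(s + 6)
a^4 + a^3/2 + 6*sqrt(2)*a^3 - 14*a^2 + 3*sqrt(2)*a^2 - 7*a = a*(a + 1/2)*(a - sqrt(2))*(a + 7*sqrt(2))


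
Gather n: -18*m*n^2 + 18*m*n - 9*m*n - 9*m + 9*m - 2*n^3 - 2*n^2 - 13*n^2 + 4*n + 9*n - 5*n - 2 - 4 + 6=-2*n^3 + n^2*(-18*m - 15) + n*(9*m + 8)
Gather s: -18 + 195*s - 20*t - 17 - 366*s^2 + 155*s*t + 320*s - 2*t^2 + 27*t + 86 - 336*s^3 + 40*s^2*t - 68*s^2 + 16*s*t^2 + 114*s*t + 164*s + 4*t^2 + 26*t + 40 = -336*s^3 + s^2*(40*t - 434) + s*(16*t^2 + 269*t + 679) + 2*t^2 + 33*t + 91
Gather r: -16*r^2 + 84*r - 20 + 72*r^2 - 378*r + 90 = 56*r^2 - 294*r + 70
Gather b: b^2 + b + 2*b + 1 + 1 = b^2 + 3*b + 2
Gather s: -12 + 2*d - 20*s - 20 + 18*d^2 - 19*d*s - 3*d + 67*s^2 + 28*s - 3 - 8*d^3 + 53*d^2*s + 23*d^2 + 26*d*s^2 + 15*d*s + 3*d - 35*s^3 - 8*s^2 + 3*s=-8*d^3 + 41*d^2 + 2*d - 35*s^3 + s^2*(26*d + 59) + s*(53*d^2 - 4*d + 11) - 35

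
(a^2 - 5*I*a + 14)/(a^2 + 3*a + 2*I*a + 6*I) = (a - 7*I)/(a + 3)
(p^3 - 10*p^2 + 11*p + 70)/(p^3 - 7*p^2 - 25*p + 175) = (p + 2)/(p + 5)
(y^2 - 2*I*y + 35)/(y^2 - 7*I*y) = (y + 5*I)/y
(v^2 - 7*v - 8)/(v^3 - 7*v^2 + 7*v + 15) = (v - 8)/(v^2 - 8*v + 15)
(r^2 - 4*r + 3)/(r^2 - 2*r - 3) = (r - 1)/(r + 1)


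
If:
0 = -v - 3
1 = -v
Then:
No Solution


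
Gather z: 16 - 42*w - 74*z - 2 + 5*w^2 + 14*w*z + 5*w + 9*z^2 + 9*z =5*w^2 - 37*w + 9*z^2 + z*(14*w - 65) + 14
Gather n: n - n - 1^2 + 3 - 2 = 0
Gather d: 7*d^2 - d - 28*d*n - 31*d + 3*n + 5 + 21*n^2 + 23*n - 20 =7*d^2 + d*(-28*n - 32) + 21*n^2 + 26*n - 15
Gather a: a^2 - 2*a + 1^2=a^2 - 2*a + 1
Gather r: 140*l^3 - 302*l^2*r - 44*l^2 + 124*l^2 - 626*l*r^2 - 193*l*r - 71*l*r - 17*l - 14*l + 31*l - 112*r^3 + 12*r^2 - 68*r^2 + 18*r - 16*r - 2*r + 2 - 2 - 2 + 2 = 140*l^3 + 80*l^2 - 112*r^3 + r^2*(-626*l - 56) + r*(-302*l^2 - 264*l)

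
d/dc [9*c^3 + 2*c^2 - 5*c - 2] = 27*c^2 + 4*c - 5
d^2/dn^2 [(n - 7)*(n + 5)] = 2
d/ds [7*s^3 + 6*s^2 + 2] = 3*s*(7*s + 4)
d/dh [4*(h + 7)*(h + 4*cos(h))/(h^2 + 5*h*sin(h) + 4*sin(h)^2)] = 4*(-(h + 7)*(h + 4*cos(h))*(5*h*cos(h) + 2*h + 5*sin(h) + 4*sin(2*h)) + (h - (h + 7)*(4*sin(h) - 1) + 4*cos(h))*(h^2 + 5*h*sin(h) + 4*sin(h)^2))/((h + sin(h))^2*(h + 4*sin(h))^2)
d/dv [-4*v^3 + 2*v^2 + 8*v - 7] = -12*v^2 + 4*v + 8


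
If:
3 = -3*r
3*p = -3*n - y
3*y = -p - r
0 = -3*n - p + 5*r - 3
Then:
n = -21/5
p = 23/5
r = -1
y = -6/5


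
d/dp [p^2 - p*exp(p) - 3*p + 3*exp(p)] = -p*exp(p) + 2*p + 2*exp(p) - 3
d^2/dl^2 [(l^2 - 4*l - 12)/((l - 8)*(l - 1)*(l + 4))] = 2*(l^6 - 12*l^5 + 72*l^4 - 96*l^3 + 1356*l^2 - 5808*l - 13888)/(l^9 - 15*l^8 - 9*l^7 + 811*l^6 - 708*l^5 - 14736*l^4 + 8000*l^3 + 59904*l^2 - 86016*l + 32768)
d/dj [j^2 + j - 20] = 2*j + 1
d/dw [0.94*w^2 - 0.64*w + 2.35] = 1.88*w - 0.64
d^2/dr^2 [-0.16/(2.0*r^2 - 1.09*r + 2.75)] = (1.28*r^2 - 0.6976*r - 0.16*(4.0*r - 1.09)*(8.0*r - 2.18) + 1.76)/(2.0*r^2 - 1.09*r + 2.75)^3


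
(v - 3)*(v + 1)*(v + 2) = v^3 - 7*v - 6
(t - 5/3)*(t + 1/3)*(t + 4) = t^3 + 8*t^2/3 - 53*t/9 - 20/9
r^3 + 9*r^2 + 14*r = r*(r + 2)*(r + 7)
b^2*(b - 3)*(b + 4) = b^4 + b^3 - 12*b^2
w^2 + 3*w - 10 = (w - 2)*(w + 5)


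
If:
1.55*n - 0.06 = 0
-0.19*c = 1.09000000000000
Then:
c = -5.74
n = 0.04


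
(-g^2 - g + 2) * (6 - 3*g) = 3*g^3 - 3*g^2 - 12*g + 12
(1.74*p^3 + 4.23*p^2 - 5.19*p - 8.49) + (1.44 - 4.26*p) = 1.74*p^3 + 4.23*p^2 - 9.45*p - 7.05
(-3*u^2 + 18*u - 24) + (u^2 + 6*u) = -2*u^2 + 24*u - 24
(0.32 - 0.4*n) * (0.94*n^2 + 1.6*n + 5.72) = -0.376*n^3 - 0.3392*n^2 - 1.776*n + 1.8304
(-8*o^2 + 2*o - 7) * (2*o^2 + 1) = -16*o^4 + 4*o^3 - 22*o^2 + 2*o - 7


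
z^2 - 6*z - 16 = (z - 8)*(z + 2)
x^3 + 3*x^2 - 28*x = x*(x - 4)*(x + 7)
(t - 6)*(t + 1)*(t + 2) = t^3 - 3*t^2 - 16*t - 12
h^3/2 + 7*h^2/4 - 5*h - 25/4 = (h/2 + 1/2)*(h - 5/2)*(h + 5)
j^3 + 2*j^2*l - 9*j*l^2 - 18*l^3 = (j - 3*l)*(j + 2*l)*(j + 3*l)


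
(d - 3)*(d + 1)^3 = d^4 - 6*d^2 - 8*d - 3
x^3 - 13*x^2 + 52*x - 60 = (x - 6)*(x - 5)*(x - 2)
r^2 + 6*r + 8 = (r + 2)*(r + 4)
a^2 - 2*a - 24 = (a - 6)*(a + 4)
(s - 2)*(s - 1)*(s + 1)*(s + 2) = s^4 - 5*s^2 + 4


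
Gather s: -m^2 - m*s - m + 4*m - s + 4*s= -m^2 + 3*m + s*(3 - m)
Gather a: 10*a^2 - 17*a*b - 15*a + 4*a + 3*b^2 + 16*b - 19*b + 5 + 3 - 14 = 10*a^2 + a*(-17*b - 11) + 3*b^2 - 3*b - 6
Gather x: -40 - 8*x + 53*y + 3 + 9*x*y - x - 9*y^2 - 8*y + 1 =x*(9*y - 9) - 9*y^2 + 45*y - 36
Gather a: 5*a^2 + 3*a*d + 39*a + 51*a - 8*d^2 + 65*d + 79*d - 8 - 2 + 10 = 5*a^2 + a*(3*d + 90) - 8*d^2 + 144*d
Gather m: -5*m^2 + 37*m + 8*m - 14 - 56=-5*m^2 + 45*m - 70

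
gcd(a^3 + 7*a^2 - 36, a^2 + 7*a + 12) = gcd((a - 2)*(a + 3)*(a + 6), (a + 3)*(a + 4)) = a + 3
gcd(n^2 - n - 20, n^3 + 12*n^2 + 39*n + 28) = n + 4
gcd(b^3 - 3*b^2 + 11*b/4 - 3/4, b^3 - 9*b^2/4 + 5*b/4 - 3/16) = b^2 - 2*b + 3/4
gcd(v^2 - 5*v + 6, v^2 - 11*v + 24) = v - 3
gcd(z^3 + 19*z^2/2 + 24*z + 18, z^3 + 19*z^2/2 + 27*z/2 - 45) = z + 6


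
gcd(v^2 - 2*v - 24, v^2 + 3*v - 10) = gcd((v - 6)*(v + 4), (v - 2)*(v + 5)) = 1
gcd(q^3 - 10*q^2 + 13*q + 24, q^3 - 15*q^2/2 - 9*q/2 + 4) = q^2 - 7*q - 8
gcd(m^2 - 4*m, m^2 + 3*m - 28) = m - 4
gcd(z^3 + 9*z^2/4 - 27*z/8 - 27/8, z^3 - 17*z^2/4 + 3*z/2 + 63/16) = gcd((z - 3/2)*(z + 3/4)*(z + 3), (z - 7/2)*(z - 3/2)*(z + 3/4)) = z^2 - 3*z/4 - 9/8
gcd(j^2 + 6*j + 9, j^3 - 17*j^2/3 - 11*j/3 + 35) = 1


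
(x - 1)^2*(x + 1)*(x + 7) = x^4 + 6*x^3 - 8*x^2 - 6*x + 7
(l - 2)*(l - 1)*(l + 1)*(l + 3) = l^4 + l^3 - 7*l^2 - l + 6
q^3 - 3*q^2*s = q^2*(q - 3*s)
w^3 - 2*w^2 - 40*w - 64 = (w - 8)*(w + 2)*(w + 4)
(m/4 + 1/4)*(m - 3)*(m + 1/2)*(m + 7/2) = m^4/4 + m^3/2 - 37*m^2/16 - 31*m/8 - 21/16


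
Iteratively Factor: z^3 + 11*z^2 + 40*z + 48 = (z + 3)*(z^2 + 8*z + 16) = (z + 3)*(z + 4)*(z + 4)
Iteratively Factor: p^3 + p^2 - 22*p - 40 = (p + 4)*(p^2 - 3*p - 10) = (p - 5)*(p + 4)*(p + 2)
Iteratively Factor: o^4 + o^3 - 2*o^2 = (o - 1)*(o^3 + 2*o^2) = o*(o - 1)*(o^2 + 2*o) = o^2*(o - 1)*(o + 2)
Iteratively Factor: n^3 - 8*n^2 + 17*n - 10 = (n - 2)*(n^2 - 6*n + 5) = (n - 5)*(n - 2)*(n - 1)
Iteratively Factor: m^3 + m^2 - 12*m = (m - 3)*(m^2 + 4*m) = m*(m - 3)*(m + 4)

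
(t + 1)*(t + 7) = t^2 + 8*t + 7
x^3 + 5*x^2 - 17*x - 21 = (x - 3)*(x + 1)*(x + 7)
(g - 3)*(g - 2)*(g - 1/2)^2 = g^4 - 6*g^3 + 45*g^2/4 - 29*g/4 + 3/2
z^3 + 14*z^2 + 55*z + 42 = (z + 1)*(z + 6)*(z + 7)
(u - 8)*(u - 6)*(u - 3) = u^3 - 17*u^2 + 90*u - 144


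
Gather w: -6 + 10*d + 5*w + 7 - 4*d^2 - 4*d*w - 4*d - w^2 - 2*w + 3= -4*d^2 + 6*d - w^2 + w*(3 - 4*d) + 4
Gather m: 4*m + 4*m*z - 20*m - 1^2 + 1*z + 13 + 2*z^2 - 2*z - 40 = m*(4*z - 16) + 2*z^2 - z - 28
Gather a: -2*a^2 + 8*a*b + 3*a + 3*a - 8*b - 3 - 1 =-2*a^2 + a*(8*b + 6) - 8*b - 4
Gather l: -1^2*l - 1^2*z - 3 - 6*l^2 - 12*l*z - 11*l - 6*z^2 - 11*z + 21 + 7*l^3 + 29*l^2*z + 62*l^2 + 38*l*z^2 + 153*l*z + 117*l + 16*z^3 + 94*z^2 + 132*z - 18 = 7*l^3 + l^2*(29*z + 56) + l*(38*z^2 + 141*z + 105) + 16*z^3 + 88*z^2 + 120*z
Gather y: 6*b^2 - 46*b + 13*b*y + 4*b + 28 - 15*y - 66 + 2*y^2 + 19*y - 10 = 6*b^2 - 42*b + 2*y^2 + y*(13*b + 4) - 48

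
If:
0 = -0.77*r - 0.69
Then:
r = -0.90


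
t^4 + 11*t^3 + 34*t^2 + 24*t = t*(t + 1)*(t + 4)*(t + 6)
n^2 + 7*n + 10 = (n + 2)*(n + 5)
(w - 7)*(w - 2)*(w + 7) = w^3 - 2*w^2 - 49*w + 98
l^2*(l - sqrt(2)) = l^3 - sqrt(2)*l^2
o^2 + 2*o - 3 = (o - 1)*(o + 3)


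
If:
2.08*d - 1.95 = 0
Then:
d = 0.94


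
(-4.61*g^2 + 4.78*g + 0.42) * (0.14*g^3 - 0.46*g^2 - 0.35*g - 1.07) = -0.6454*g^5 + 2.7898*g^4 - 0.5265*g^3 + 3.0665*g^2 - 5.2616*g - 0.4494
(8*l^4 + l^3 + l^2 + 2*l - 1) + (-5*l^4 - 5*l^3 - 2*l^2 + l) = 3*l^4 - 4*l^3 - l^2 + 3*l - 1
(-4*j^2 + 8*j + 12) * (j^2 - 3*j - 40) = -4*j^4 + 20*j^3 + 148*j^2 - 356*j - 480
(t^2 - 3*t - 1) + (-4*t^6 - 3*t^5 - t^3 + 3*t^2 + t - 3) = -4*t^6 - 3*t^5 - t^3 + 4*t^2 - 2*t - 4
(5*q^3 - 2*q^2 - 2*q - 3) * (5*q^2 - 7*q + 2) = 25*q^5 - 45*q^4 + 14*q^3 - 5*q^2 + 17*q - 6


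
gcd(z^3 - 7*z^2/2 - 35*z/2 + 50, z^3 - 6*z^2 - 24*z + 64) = z + 4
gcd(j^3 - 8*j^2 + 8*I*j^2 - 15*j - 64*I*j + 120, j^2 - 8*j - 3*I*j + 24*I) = j - 8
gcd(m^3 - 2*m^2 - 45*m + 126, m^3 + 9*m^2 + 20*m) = 1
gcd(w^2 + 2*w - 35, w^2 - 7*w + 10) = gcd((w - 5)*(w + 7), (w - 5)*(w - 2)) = w - 5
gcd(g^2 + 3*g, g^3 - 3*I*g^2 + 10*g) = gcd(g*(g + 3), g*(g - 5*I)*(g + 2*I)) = g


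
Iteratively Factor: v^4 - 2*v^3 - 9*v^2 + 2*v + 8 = (v + 2)*(v^3 - 4*v^2 - v + 4) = (v - 4)*(v + 2)*(v^2 - 1) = (v - 4)*(v + 1)*(v + 2)*(v - 1)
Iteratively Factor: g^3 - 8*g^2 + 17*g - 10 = (g - 5)*(g^2 - 3*g + 2) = (g - 5)*(g - 2)*(g - 1)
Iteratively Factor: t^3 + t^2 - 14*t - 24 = (t + 3)*(t^2 - 2*t - 8) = (t - 4)*(t + 3)*(t + 2)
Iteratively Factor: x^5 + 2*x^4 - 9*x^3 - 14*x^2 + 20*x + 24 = (x - 2)*(x^4 + 4*x^3 - x^2 - 16*x - 12) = (x - 2)*(x + 2)*(x^3 + 2*x^2 - 5*x - 6) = (x - 2)*(x + 2)*(x + 3)*(x^2 - x - 2) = (x - 2)*(x + 1)*(x + 2)*(x + 3)*(x - 2)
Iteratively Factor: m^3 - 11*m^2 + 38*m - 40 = (m - 4)*(m^2 - 7*m + 10) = (m - 5)*(m - 4)*(m - 2)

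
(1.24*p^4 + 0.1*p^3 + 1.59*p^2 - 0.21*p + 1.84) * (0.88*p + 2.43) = 1.0912*p^5 + 3.1012*p^4 + 1.6422*p^3 + 3.6789*p^2 + 1.1089*p + 4.4712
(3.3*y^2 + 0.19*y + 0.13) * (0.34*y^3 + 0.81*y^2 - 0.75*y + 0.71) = 1.122*y^5 + 2.7376*y^4 - 2.2769*y^3 + 2.3058*y^2 + 0.0374*y + 0.0923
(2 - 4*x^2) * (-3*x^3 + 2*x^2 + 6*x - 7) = 12*x^5 - 8*x^4 - 30*x^3 + 32*x^2 + 12*x - 14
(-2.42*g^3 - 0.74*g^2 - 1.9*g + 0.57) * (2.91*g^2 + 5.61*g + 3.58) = -7.0422*g^5 - 15.7296*g^4 - 18.344*g^3 - 11.6495*g^2 - 3.6043*g + 2.0406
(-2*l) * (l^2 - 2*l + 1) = -2*l^3 + 4*l^2 - 2*l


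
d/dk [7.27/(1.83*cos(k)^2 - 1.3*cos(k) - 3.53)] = (26.6082*cos(k) - 9.451)*sin(k)/(-1.83*cos(k)^2 + 1.3*cos(k) + 3.53)^2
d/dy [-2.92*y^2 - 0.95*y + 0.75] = -5.84*y - 0.95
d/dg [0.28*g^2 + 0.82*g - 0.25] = 0.56*g + 0.82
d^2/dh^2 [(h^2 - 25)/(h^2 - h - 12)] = 2*(h^3 - 39*h^2 + 75*h - 181)/(h^6 - 3*h^5 - 33*h^4 + 71*h^3 + 396*h^2 - 432*h - 1728)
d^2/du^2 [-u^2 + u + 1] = -2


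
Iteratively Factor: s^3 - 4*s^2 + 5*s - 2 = (s - 1)*(s^2 - 3*s + 2) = (s - 1)^2*(s - 2)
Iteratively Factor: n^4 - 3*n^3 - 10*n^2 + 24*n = (n + 3)*(n^3 - 6*n^2 + 8*n) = (n - 2)*(n + 3)*(n^2 - 4*n) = (n - 4)*(n - 2)*(n + 3)*(n)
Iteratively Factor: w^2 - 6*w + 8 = (w - 4)*(w - 2)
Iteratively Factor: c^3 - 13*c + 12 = (c - 3)*(c^2 + 3*c - 4) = (c - 3)*(c - 1)*(c + 4)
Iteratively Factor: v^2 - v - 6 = (v - 3)*(v + 2)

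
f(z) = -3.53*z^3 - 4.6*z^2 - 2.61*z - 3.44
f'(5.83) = -416.19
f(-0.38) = -2.92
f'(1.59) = -44.01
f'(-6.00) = -328.65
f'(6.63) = -529.11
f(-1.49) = 1.91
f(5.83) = -874.49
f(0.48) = -6.14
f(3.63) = -242.38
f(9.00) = -2972.90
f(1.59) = -33.41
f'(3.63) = -175.55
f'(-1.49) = -12.41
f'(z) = -10.59*z^2 - 9.2*z - 2.61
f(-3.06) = 62.62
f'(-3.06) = -73.62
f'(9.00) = -943.20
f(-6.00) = 609.10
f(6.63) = -1251.71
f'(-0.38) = -0.64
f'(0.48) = -9.47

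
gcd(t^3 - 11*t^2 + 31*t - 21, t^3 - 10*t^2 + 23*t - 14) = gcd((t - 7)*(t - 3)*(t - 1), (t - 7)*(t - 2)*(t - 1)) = t^2 - 8*t + 7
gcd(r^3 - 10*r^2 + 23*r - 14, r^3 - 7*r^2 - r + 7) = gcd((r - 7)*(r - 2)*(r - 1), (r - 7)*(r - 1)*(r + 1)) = r^2 - 8*r + 7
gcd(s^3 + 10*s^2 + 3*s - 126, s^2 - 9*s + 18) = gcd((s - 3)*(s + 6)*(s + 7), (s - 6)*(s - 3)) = s - 3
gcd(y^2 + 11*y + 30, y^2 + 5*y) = y + 5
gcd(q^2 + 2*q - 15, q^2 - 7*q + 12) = q - 3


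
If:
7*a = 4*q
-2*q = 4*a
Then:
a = 0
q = 0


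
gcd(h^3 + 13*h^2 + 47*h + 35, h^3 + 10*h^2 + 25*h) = h + 5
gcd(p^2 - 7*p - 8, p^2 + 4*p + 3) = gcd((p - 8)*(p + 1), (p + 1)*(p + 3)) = p + 1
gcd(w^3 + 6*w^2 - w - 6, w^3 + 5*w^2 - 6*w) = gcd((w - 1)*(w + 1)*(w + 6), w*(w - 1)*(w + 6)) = w^2 + 5*w - 6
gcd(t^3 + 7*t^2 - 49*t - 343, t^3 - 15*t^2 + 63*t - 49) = t - 7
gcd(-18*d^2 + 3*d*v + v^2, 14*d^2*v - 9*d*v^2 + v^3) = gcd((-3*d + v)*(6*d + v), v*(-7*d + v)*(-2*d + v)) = 1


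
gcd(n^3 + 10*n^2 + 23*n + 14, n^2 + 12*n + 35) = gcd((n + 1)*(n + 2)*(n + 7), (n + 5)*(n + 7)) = n + 7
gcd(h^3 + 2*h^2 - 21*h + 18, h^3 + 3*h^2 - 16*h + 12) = h^2 + 5*h - 6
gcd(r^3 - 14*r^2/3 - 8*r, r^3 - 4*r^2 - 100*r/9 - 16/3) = r^2 - 14*r/3 - 8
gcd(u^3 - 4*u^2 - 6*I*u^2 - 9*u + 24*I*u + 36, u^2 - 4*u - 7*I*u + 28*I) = u - 4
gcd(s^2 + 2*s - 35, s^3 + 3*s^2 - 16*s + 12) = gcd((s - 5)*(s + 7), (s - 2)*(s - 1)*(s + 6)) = 1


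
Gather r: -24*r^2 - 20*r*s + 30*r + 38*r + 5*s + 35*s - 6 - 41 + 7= -24*r^2 + r*(68 - 20*s) + 40*s - 40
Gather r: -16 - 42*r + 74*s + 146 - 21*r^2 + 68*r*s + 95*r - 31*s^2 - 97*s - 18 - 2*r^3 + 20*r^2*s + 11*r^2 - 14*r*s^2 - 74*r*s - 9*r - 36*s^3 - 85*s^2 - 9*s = -2*r^3 + r^2*(20*s - 10) + r*(-14*s^2 - 6*s + 44) - 36*s^3 - 116*s^2 - 32*s + 112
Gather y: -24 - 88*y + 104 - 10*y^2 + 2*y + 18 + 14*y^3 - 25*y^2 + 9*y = 14*y^3 - 35*y^2 - 77*y + 98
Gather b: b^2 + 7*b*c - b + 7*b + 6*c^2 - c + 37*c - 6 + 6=b^2 + b*(7*c + 6) + 6*c^2 + 36*c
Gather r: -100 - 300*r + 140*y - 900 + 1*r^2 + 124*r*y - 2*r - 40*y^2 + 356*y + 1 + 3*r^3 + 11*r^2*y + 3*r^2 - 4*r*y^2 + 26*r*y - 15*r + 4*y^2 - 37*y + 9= 3*r^3 + r^2*(11*y + 4) + r*(-4*y^2 + 150*y - 317) - 36*y^2 + 459*y - 990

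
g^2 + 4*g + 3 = (g + 1)*(g + 3)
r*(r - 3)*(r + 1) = r^3 - 2*r^2 - 3*r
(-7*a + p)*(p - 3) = -7*a*p + 21*a + p^2 - 3*p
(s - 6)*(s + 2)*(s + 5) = s^3 + s^2 - 32*s - 60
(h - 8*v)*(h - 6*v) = h^2 - 14*h*v + 48*v^2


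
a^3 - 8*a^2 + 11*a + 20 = (a - 5)*(a - 4)*(a + 1)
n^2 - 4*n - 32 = (n - 8)*(n + 4)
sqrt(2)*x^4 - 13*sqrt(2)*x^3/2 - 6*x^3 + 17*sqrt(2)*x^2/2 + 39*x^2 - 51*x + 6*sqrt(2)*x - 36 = (x - 4)*(x - 3)*(x - 3*sqrt(2))*(sqrt(2)*x + sqrt(2)/2)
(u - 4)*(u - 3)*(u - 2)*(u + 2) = u^4 - 7*u^3 + 8*u^2 + 28*u - 48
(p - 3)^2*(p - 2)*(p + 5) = p^4 - 3*p^3 - 19*p^2 + 87*p - 90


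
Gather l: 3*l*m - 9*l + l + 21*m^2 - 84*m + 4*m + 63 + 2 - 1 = l*(3*m - 8) + 21*m^2 - 80*m + 64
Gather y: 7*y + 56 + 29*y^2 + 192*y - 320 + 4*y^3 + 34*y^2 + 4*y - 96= 4*y^3 + 63*y^2 + 203*y - 360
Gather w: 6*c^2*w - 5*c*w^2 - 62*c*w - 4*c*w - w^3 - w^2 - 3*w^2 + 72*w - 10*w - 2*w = -w^3 + w^2*(-5*c - 4) + w*(6*c^2 - 66*c + 60)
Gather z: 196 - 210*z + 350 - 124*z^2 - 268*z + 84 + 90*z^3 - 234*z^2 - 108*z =90*z^3 - 358*z^2 - 586*z + 630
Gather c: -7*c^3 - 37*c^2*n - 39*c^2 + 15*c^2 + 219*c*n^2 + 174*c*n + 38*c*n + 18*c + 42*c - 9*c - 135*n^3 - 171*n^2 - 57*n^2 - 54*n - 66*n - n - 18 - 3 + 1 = -7*c^3 + c^2*(-37*n - 24) + c*(219*n^2 + 212*n + 51) - 135*n^3 - 228*n^2 - 121*n - 20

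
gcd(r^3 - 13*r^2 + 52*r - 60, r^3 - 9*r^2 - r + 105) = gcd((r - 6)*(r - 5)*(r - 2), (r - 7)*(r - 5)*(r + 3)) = r - 5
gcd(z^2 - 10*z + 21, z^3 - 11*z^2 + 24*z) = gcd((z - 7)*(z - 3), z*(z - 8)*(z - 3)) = z - 3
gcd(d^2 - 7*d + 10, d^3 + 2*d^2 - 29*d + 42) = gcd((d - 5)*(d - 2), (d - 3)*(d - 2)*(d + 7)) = d - 2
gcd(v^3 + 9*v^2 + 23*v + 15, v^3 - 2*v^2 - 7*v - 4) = v + 1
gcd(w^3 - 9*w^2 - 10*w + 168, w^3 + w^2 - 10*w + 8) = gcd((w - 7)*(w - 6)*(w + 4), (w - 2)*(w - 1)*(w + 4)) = w + 4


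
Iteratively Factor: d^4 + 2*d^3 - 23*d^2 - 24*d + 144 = (d + 4)*(d^3 - 2*d^2 - 15*d + 36) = (d - 3)*(d + 4)*(d^2 + d - 12) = (d - 3)*(d + 4)^2*(d - 3)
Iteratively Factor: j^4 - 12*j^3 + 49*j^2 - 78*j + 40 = (j - 2)*(j^3 - 10*j^2 + 29*j - 20) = (j - 5)*(j - 2)*(j^2 - 5*j + 4) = (j - 5)*(j - 2)*(j - 1)*(j - 4)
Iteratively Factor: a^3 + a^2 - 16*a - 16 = (a + 4)*(a^2 - 3*a - 4) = (a + 1)*(a + 4)*(a - 4)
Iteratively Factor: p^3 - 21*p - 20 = (p - 5)*(p^2 + 5*p + 4) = (p - 5)*(p + 1)*(p + 4)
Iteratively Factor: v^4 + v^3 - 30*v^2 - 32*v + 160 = (v - 2)*(v^3 + 3*v^2 - 24*v - 80) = (v - 2)*(v + 4)*(v^2 - v - 20) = (v - 2)*(v + 4)^2*(v - 5)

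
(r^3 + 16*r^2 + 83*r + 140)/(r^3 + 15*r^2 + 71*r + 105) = (r + 4)/(r + 3)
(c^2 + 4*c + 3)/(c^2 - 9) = (c + 1)/(c - 3)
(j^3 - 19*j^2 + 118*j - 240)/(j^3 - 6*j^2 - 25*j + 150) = (j - 8)/(j + 5)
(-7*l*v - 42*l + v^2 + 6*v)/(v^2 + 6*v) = (-7*l + v)/v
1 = 1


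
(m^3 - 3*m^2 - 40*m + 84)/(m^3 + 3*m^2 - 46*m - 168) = (m - 2)/(m + 4)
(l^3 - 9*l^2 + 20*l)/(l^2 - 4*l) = l - 5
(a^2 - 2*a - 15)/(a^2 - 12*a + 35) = (a + 3)/(a - 7)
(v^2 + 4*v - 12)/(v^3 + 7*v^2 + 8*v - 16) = (v^2 + 4*v - 12)/(v^3 + 7*v^2 + 8*v - 16)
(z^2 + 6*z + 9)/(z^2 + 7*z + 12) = (z + 3)/(z + 4)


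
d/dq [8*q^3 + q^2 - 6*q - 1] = 24*q^2 + 2*q - 6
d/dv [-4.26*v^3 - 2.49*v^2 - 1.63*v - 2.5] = -12.78*v^2 - 4.98*v - 1.63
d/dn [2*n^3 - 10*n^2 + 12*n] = 6*n^2 - 20*n + 12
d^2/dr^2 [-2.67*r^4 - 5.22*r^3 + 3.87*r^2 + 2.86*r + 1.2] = -32.04*r^2 - 31.32*r + 7.74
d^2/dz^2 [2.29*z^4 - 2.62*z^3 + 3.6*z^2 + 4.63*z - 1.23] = 27.48*z^2 - 15.72*z + 7.2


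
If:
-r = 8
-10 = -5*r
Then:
No Solution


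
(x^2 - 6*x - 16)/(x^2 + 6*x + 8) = (x - 8)/(x + 4)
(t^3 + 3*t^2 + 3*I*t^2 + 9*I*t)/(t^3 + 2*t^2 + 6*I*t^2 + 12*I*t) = (t^2 + t*(3 + 3*I) + 9*I)/(t^2 + t*(2 + 6*I) + 12*I)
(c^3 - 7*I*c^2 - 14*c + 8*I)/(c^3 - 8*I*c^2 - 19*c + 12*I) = (c - 2*I)/(c - 3*I)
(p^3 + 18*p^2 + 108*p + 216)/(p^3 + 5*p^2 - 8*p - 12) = (p^2 + 12*p + 36)/(p^2 - p - 2)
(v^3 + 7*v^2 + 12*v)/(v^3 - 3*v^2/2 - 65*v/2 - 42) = 2*v*(v + 3)/(2*v^2 - 11*v - 21)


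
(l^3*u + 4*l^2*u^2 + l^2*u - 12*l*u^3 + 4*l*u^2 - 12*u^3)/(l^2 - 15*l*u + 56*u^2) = u*(l^3 + 4*l^2*u + l^2 - 12*l*u^2 + 4*l*u - 12*u^2)/(l^2 - 15*l*u + 56*u^2)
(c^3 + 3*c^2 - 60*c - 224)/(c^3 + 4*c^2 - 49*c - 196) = (c - 8)/(c - 7)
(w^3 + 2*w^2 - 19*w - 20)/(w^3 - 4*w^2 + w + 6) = (w^2 + w - 20)/(w^2 - 5*w + 6)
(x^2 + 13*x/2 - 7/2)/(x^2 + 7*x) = (x - 1/2)/x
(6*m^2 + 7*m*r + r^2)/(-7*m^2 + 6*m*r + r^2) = (6*m^2 + 7*m*r + r^2)/(-7*m^2 + 6*m*r + r^2)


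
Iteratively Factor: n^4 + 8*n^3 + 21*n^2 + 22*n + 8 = (n + 1)*(n^3 + 7*n^2 + 14*n + 8) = (n + 1)^2*(n^2 + 6*n + 8) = (n + 1)^2*(n + 4)*(n + 2)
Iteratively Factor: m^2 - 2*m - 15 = (m - 5)*(m + 3)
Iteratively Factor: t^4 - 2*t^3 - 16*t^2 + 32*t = (t + 4)*(t^3 - 6*t^2 + 8*t) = (t - 4)*(t + 4)*(t^2 - 2*t) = (t - 4)*(t - 2)*(t + 4)*(t)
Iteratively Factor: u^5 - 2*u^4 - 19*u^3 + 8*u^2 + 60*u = (u - 2)*(u^4 - 19*u^2 - 30*u) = (u - 2)*(u + 3)*(u^3 - 3*u^2 - 10*u) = (u - 5)*(u - 2)*(u + 3)*(u^2 + 2*u) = (u - 5)*(u - 2)*(u + 2)*(u + 3)*(u)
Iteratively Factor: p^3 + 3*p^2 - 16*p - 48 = (p - 4)*(p^2 + 7*p + 12) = (p - 4)*(p + 4)*(p + 3)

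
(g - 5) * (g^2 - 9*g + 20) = g^3 - 14*g^2 + 65*g - 100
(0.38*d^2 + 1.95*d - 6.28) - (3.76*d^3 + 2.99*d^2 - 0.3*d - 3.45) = -3.76*d^3 - 2.61*d^2 + 2.25*d - 2.83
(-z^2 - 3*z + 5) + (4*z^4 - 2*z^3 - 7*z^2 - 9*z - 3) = 4*z^4 - 2*z^3 - 8*z^2 - 12*z + 2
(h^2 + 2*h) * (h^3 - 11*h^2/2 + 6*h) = h^5 - 7*h^4/2 - 5*h^3 + 12*h^2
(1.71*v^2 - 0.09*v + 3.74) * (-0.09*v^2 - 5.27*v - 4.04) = -0.1539*v^4 - 9.0036*v^3 - 6.7707*v^2 - 19.3462*v - 15.1096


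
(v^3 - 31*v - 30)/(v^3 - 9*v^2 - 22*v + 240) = (v + 1)/(v - 8)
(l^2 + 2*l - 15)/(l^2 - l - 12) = (-l^2 - 2*l + 15)/(-l^2 + l + 12)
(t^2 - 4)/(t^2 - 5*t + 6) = (t + 2)/(t - 3)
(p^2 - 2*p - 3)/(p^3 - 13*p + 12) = (p + 1)/(p^2 + 3*p - 4)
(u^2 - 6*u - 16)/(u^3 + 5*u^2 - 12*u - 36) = (u - 8)/(u^2 + 3*u - 18)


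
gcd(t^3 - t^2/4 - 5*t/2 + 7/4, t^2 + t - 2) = t - 1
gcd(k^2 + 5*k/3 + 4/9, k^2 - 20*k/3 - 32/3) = k + 4/3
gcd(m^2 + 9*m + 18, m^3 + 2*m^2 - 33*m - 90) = m + 3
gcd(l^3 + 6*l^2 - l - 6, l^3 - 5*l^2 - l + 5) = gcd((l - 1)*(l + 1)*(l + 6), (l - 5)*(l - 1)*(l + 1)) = l^2 - 1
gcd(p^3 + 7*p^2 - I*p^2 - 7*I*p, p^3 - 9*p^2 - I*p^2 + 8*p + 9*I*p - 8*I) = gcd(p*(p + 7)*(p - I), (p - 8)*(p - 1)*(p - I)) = p - I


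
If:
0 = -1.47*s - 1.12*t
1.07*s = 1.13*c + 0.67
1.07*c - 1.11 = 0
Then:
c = 1.04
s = 1.72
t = -2.26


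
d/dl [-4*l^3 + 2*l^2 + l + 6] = -12*l^2 + 4*l + 1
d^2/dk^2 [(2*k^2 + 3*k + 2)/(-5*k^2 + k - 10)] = 2*(-85*k^3 + 150*k^2 + 480*k - 132)/(125*k^6 - 75*k^5 + 765*k^4 - 301*k^3 + 1530*k^2 - 300*k + 1000)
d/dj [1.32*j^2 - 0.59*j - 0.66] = 2.64*j - 0.59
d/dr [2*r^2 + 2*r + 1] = 4*r + 2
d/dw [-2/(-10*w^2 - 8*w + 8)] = 2*(-5*w - 2)/(5*w^2 + 4*w - 4)^2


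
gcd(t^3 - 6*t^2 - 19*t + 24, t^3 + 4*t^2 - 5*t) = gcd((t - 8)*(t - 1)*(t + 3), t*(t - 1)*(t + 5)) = t - 1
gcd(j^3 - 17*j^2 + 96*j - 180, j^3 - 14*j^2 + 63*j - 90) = j^2 - 11*j + 30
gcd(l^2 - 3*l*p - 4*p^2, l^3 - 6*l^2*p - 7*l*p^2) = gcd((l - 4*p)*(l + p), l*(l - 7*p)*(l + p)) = l + p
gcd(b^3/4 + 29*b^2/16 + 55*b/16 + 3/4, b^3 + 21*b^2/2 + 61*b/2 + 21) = 1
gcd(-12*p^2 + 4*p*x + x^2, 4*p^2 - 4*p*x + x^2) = -2*p + x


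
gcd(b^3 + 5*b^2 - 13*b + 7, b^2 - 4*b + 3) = b - 1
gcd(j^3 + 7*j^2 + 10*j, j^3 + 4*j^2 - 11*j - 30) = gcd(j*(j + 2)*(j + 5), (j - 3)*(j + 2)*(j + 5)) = j^2 + 7*j + 10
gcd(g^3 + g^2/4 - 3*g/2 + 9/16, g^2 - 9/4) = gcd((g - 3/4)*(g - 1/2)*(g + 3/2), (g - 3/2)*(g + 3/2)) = g + 3/2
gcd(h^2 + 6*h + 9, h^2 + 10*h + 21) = h + 3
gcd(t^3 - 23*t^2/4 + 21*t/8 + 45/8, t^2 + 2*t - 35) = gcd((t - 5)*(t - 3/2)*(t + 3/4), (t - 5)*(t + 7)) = t - 5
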